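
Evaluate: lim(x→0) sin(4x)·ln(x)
This is a 0·∞ indeterminate form.

Rewrite 0·∞ as a quotient (0/0 or ∞/∞ form), then apply L'Hôpital's rule:
  lim(x→0) sin(4x)·ln(x) = 0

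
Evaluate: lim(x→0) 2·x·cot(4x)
This is a 0·∞ indeterminate form.

Rewrite 0·∞ as a quotient (0/0 or ∞/∞ form), then apply L'Hôpital's rule:
  lim(x→0) 2·x·cot(4x) = 1/2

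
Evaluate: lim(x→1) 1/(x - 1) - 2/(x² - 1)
This is an ∞-∞ indeterminate form.

Combine fractions or rationalize to convert ∞-∞ to 0/0 form:
  lim(x→1) 1/(x - 1) - 2/(x² - 1) = 1/2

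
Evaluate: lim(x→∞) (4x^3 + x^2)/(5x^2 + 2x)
This is an ∞/∞ indeterminate form.

Apply L'Hôpital's rule: differentiate numerator and denominator separately.
  f(x) = 4·x^3 + x^2   ⇒   f'(x) = 12·x^2 + 2·x
  g(x) = 5·x^2 + 2·x   ⇒   g'(x) = 10·x + 2
  lim(x→∞) f'(x)/g'(x) = lim(x→∞) (12·x^2 + 2·x)/(10·x + 2)
  = ∞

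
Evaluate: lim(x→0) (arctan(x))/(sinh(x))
This is a 0/0 indeterminate form.

Apply L'Hôpital's rule: differentiate numerator and denominator separately.
  f(x) = atan(x)   ⇒   f'(x) = 1/(x^2 + 1)
  g(x) = sinh(x)   ⇒   g'(x) = cosh(x)
  lim(x→0) f'(x)/g'(x) = lim(x→0) (1/(x^2 + 1))/(cosh(x))
  = 1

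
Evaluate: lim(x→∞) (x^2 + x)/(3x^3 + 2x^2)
This is an ∞/∞ indeterminate form.

Apply L'Hôpital's rule: differentiate numerator and denominator separately.
  f(x) = x^2 + x   ⇒   f'(x) = 2·x + 1
  g(x) = 3·x^3 + 2·x^2   ⇒   g'(x) = 9·x^2 + 4·x
  lim(x→∞) f'(x)/g'(x) = lim(x→∞) (2·x + 1)/(9·x^2 + 4·x)
  = 0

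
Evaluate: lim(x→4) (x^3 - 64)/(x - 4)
This is a standard limit.

Factor or rationalize the expression:
  lim(x→4) (x^3 - 64)/(x - 4) = 48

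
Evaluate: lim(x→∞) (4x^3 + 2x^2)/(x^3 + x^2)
This is an ∞/∞ indeterminate form.

Apply L'Hôpital's rule: differentiate numerator and denominator separately.
  f(x) = 4·x^3 + 2·x^2   ⇒   f'(x) = 12·x^2 + 4·x
  g(x) = x^3 + x^2   ⇒   g'(x) = 3·x^2 + 2·x
  lim(x→∞) f'(x)/g'(x) = lim(x→∞) (12·x^2 + 4·x)/(3·x^2 + 2·x)
  = 4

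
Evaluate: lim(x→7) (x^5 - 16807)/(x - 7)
This is a standard limit.

Factor or rationalize the expression:
  lim(x→7) (x^5 - 16807)/(x - 7) = 12005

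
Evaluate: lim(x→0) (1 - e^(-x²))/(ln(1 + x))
This is a 0/0 indeterminate form.

Apply L'Hôpital's rule: differentiate numerator and denominator separately.
  f(x) = 1 - e^(-x^2)   ⇒   f'(x) = 2·x·e^(-x^2)
  g(x) = ln(x + 1)   ⇒   g'(x) = 1/(x + 1)
  lim(x→0) f'(x)/g'(x) = lim(x→0) (2·x·e^(-x^2))/(1/(x + 1))
  = 0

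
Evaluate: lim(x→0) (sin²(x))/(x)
This is a 0/0 indeterminate form.

Apply L'Hôpital's rule: differentiate numerator and denominator separately.
  f(x) = sin(x)^2   ⇒   f'(x) = 2·sin(x)·cos(x)
  g(x) = x   ⇒   g'(x) = 1
  lim(x→0) f'(x)/g'(x) = lim(x→0) (2·sin(x)·cos(x))/(1)
  = 0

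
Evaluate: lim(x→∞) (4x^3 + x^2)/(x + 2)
This is an ∞/∞ indeterminate form.

Apply L'Hôpital's rule: differentiate numerator and denominator separately.
  f(x) = 4·x^3 + x^2   ⇒   f'(x) = 12·x^2 + 2·x
  g(x) = x + 2   ⇒   g'(x) = 1
  lim(x→∞) f'(x)/g'(x) = lim(x→∞) (12·x^2 + 2·x)/(1)
  = ∞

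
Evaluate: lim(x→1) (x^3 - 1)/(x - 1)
This is a standard limit.

Factor or rationalize the expression:
  lim(x→1) (x^3 - 1)/(x - 1) = 3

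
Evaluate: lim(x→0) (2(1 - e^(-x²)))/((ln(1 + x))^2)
This is a 0/0 indeterminate form.

Apply L'Hôpital's rule: differentiate numerator and denominator separately.
  f(x) = 2 - 2·e^(-x^2)   ⇒   f'(x) = 4·x·e^(-x^2)
  g(x) = ln(x + 1)^2   ⇒   g'(x) = 2·ln(x + 1)/(x + 1)
  lim(x→0) f'(x)/g'(x) = lim(x→0) (4·x·e^(-x^2))/(2·ln(x + 1)/(x + 1))
  = 2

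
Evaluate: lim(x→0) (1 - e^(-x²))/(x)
This is a 0/0 indeterminate form.

Apply L'Hôpital's rule: differentiate numerator and denominator separately.
  f(x) = 1 - e^(-x^2)   ⇒   f'(x) = 2·x·e^(-x^2)
  g(x) = x   ⇒   g'(x) = 1
  lim(x→0) f'(x)/g'(x) = lim(x→0) (2·x·e^(-x^2))/(1)
  = 0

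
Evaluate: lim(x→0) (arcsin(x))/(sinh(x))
This is a 0/0 indeterminate form.

Apply L'Hôpital's rule: differentiate numerator and denominator separately.
  f(x) = asin(x)   ⇒   f'(x) = 1/sqrt(1 - x^2)
  g(x) = sinh(x)   ⇒   g'(x) = cosh(x)
  lim(x→0) f'(x)/g'(x) = lim(x→0) (1/sqrt(1 - x^2))/(cosh(x))
  = 1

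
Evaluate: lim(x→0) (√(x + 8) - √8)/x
This is a standard limit.

Factor or rationalize the expression:
  lim(x→0) (√(x + 8) - √8)/x = sqrt(2)/8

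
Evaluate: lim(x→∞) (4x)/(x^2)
This is an ∞/∞ indeterminate form.

Apply L'Hôpital's rule: differentiate numerator and denominator separately.
  f(x) = 4·x   ⇒   f'(x) = 4
  g(x) = x^2   ⇒   g'(x) = 2·x
  lim(x→∞) f'(x)/g'(x) = lim(x→∞) (4)/(2·x)
  = 0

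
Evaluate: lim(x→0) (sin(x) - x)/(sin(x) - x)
This is a 0/0 indeterminate form.

Apply L'Hôpital's rule: differentiate numerator and denominator separately.
  f(x) = -x + sin(x)   ⇒   f'(x) = cos(x) - 1
  g(x) = -x + sin(x)   ⇒   g'(x) = cos(x) - 1
  lim(x→0) f'(x)/g'(x) = lim(x→0) (cos(x) - 1)/(cos(x) - 1)
  = 1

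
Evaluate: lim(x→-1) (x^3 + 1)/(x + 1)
This is a standard limit.

Factor or rationalize the expression:
  lim(x→-1) (x^3 + 1)/(x + 1) = 3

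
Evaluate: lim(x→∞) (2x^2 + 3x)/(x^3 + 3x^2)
This is an ∞/∞ indeterminate form.

Apply L'Hôpital's rule: differentiate numerator and denominator separately.
  f(x) = 2·x^2 + 3·x   ⇒   f'(x) = 4·x + 3
  g(x) = x^3 + 3·x^2   ⇒   g'(x) = 3·x^2 + 6·x
  lim(x→∞) f'(x)/g'(x) = lim(x→∞) (4·x + 3)/(3·x^2 + 6·x)
  = 0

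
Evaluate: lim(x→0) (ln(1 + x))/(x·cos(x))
This is a 0/0 indeterminate form.

Apply L'Hôpital's rule: differentiate numerator and denominator separately.
  f(x) = ln(x + 1)   ⇒   f'(x) = 1/(x + 1)
  g(x) = x·cos(x)   ⇒   g'(x) = -x·sin(x) + cos(x)
  lim(x→0) f'(x)/g'(x) = lim(x→0) (1/(x + 1))/(-x·sin(x) + cos(x))
  = 1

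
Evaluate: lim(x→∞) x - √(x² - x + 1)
This is an ∞-∞ indeterminate form.

Combine fractions or rationalize to convert ∞-∞ to 0/0 form:
  lim(x→∞) x - √(x² - x + 1) = 1/2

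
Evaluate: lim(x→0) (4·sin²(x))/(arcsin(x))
This is a 0/0 indeterminate form.

Apply L'Hôpital's rule: differentiate numerator and denominator separately.
  f(x) = 4·sin(x)^2   ⇒   f'(x) = 8·sin(x)·cos(x)
  g(x) = asin(x)   ⇒   g'(x) = 1/sqrt(1 - x^2)
  lim(x→0) f'(x)/g'(x) = lim(x→0) (8·sin(x)·cos(x))/(1/sqrt(1 - x^2))
  = 0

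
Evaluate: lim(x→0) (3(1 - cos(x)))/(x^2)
This is a 0/0 indeterminate form.

Apply L'Hôpital's rule: differentiate numerator and denominator separately.
  f(x) = 3 - 3·cos(x)   ⇒   f'(x) = 3·sin(x)
  g(x) = x^2   ⇒   g'(x) = 2·x
  lim(x→0) f'(x)/g'(x) = lim(x→0) (3·sin(x))/(2·x)
  = 3/2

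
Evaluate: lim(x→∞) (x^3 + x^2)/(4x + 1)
This is an ∞/∞ indeterminate form.

Apply L'Hôpital's rule: differentiate numerator and denominator separately.
  f(x) = x^3 + x^2   ⇒   f'(x) = 3·x^2 + 2·x
  g(x) = 4·x + 1   ⇒   g'(x) = 4
  lim(x→∞) f'(x)/g'(x) = lim(x→∞) (3·x^2 + 2·x)/(4)
  = ∞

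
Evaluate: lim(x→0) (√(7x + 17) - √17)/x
This is a standard limit.

Factor or rationalize the expression:
  lim(x→0) (√(7x + 17) - √17)/x = 7·sqrt(17)/34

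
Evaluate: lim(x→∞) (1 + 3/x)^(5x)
This is an exponential indeterminate form.

For exponential indeterminate forms, take the natural log:
  Let L = lim(x→∞) (1 + 3/x)^(5x)
  Then ln(L) = lim(x→∞) [exponent × ln(base)]
  Evaluate using L'Hôpital or standard limits, then exponentiate.
  L = e^(15)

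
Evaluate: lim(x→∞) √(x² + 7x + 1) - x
This is an ∞-∞ indeterminate form.

Combine fractions or rationalize to convert ∞-∞ to 0/0 form:
  lim(x→∞) √(x² + 7x + 1) - x = 7/2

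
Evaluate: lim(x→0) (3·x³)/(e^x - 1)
This is a 0/0 indeterminate form.

Apply L'Hôpital's rule: differentiate numerator and denominator separately.
  f(x) = 3·x^3   ⇒   f'(x) = 9·x^2
  g(x) = e^(x) - 1   ⇒   g'(x) = e^(x)
  lim(x→0) f'(x)/g'(x) = lim(x→0) (9·x^2)/(e^(x))
  = 0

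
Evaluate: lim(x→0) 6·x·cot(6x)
This is a 0·∞ indeterminate form.

Rewrite 0·∞ as a quotient (0/0 or ∞/∞ form), then apply L'Hôpital's rule:
  lim(x→0) 6·x·cot(6x) = 1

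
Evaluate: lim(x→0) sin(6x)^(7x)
This is an exponential indeterminate form.

For exponential indeterminate forms, take the natural log:
  Let L = lim(x→0) sin(6x)^(7x)
  Then ln(L) = lim(x→0) [exponent × ln(base)]
  Evaluate using L'Hôpital or standard limits, then exponentiate.
  L = 1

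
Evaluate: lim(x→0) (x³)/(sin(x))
This is a 0/0 indeterminate form.

Apply L'Hôpital's rule: differentiate numerator and denominator separately.
  f(x) = x^3   ⇒   f'(x) = 3·x^2
  g(x) = sin(x)   ⇒   g'(x) = cos(x)
  lim(x→0) f'(x)/g'(x) = lim(x→0) (3·x^2)/(cos(x))
  = 0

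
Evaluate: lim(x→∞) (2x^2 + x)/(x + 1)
This is an ∞/∞ indeterminate form.

Apply L'Hôpital's rule: differentiate numerator and denominator separately.
  f(x) = 2·x^2 + x   ⇒   f'(x) = 4·x + 1
  g(x) = x + 1   ⇒   g'(x) = 1
  lim(x→∞) f'(x)/g'(x) = lim(x→∞) (4·x + 1)/(1)
  = ∞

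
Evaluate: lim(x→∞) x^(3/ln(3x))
This is an exponential indeterminate form.

For exponential indeterminate forms, take the natural log:
  Let L = lim(x→∞) x^(3/ln(3x))
  Then ln(L) = lim(x→∞) [exponent × ln(base)]
  Evaluate using L'Hôpital or standard limits, then exponentiate.
  L = e^(3)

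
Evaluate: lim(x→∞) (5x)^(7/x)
This is an exponential indeterminate form.

For exponential indeterminate forms, take the natural log:
  Let L = lim(x→∞) (5x)^(7/x)
  Then ln(L) = lim(x→∞) [exponent × ln(base)]
  Evaluate using L'Hôpital or standard limits, then exponentiate.
  L = 1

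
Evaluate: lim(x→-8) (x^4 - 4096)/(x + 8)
This is a standard limit.

Factor or rationalize the expression:
  lim(x→-8) (x^4 - 4096)/(x + 8) = -2048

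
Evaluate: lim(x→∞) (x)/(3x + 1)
This is an ∞/∞ indeterminate form.

Apply L'Hôpital's rule: differentiate numerator and denominator separately.
  f(x) = x   ⇒   f'(x) = 1
  g(x) = 3·x + 1   ⇒   g'(x) = 3
  lim(x→∞) f'(x)/g'(x) = lim(x→∞) (1)/(3)
  = 1/3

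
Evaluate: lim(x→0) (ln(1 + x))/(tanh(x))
This is a 0/0 indeterminate form.

Apply L'Hôpital's rule: differentiate numerator and denominator separately.
  f(x) = ln(x + 1)   ⇒   f'(x) = 1/(x + 1)
  g(x) = tanh(x)   ⇒   g'(x) = 1 - tanh(x)^2
  lim(x→0) f'(x)/g'(x) = lim(x→0) (1/(x + 1))/(1 - tanh(x)^2)
  = 1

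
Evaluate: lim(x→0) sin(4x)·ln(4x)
This is a 0·∞ indeterminate form.

Rewrite 0·∞ as a quotient (0/0 or ∞/∞ form), then apply L'Hôpital's rule:
  lim(x→0) sin(4x)·ln(4x) = 0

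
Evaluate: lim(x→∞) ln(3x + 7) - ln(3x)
This is an ∞-∞ indeterminate form.

Combine fractions or rationalize to convert ∞-∞ to 0/0 form:
  lim(x→∞) ln(3x + 7) - ln(3x) = 0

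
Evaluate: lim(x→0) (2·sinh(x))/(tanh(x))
This is a 0/0 indeterminate form.

Apply L'Hôpital's rule: differentiate numerator and denominator separately.
  f(x) = 2·sinh(x)   ⇒   f'(x) = 2·cosh(x)
  g(x) = tanh(x)   ⇒   g'(x) = 1 - tanh(x)^2
  lim(x→0) f'(x)/g'(x) = lim(x→0) (2·cosh(x))/(1 - tanh(x)^2)
  = 2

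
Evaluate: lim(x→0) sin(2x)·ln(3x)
This is a 0·∞ indeterminate form.

Rewrite 0·∞ as a quotient (0/0 or ∞/∞ form), then apply L'Hôpital's rule:
  lim(x→0) sin(2x)·ln(3x) = 0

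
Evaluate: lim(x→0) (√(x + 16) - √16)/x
This is a standard limit.

Factor or rationalize the expression:
  lim(x→0) (√(x + 16) - √16)/x = 1/8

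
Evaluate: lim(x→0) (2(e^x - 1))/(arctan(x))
This is a 0/0 indeterminate form.

Apply L'Hôpital's rule: differentiate numerator and denominator separately.
  f(x) = 2·e^(x) - 2   ⇒   f'(x) = 2·e^(x)
  g(x) = atan(x)   ⇒   g'(x) = 1/(x^2 + 1)
  lim(x→0) f'(x)/g'(x) = lim(x→0) (2·e^(x))/(1/(x^2 + 1))
  = 2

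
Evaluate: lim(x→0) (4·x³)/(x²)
This is a 0/0 indeterminate form.

Apply L'Hôpital's rule: differentiate numerator and denominator separately.
  f(x) = 4·x^3   ⇒   f'(x) = 12·x^2
  g(x) = x^2   ⇒   g'(x) = 2·x
  lim(x→0) f'(x)/g'(x) = lim(x→0) (12·x^2)/(2·x)
  = 0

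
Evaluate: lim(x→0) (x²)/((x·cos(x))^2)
This is a 0/0 indeterminate form.

Apply L'Hôpital's rule: differentiate numerator and denominator separately.
  f(x) = x^2   ⇒   f'(x) = 2·x
  g(x) = x^2·cos(x)^2   ⇒   g'(x) = -2·x^2·sin(x)·cos(x) + 2·x·cos(x)^2
  lim(x→0) f'(x)/g'(x) = lim(x→0) (2·x)/(-2·x^2·sin(x)·cos(x) + 2·x·cos(x)^2)
  = 1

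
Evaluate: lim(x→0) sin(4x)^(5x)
This is an exponential indeterminate form.

For exponential indeterminate forms, take the natural log:
  Let L = lim(x→0) sin(4x)^(5x)
  Then ln(L) = lim(x→0) [exponent × ln(base)]
  Evaluate using L'Hôpital or standard limits, then exponentiate.
  L = 1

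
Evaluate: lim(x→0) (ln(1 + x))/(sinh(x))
This is a 0/0 indeterminate form.

Apply L'Hôpital's rule: differentiate numerator and denominator separately.
  f(x) = ln(x + 1)   ⇒   f'(x) = 1/(x + 1)
  g(x) = sinh(x)   ⇒   g'(x) = cosh(x)
  lim(x→0) f'(x)/g'(x) = lim(x→0) (1/(x + 1))/(cosh(x))
  = 1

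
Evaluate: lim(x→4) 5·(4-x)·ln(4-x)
This is a 0·∞ indeterminate form.

Rewrite 0·∞ as a quotient (0/0 or ∞/∞ form), then apply L'Hôpital's rule:
  lim(x→4) 5·(4-x)·ln(4-x) = 0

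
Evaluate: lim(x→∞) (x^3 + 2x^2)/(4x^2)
This is an ∞/∞ indeterminate form.

Apply L'Hôpital's rule: differentiate numerator and denominator separately.
  f(x) = x^3 + 2·x^2   ⇒   f'(x) = 3·x^2 + 4·x
  g(x) = 4·x^2   ⇒   g'(x) = 8·x
  lim(x→∞) f'(x)/g'(x) = lim(x→∞) (3·x^2 + 4·x)/(8·x)
  = ∞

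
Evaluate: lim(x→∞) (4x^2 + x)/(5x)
This is an ∞/∞ indeterminate form.

Apply L'Hôpital's rule: differentiate numerator and denominator separately.
  f(x) = 4·x^2 + x   ⇒   f'(x) = 8·x + 1
  g(x) = 5·x   ⇒   g'(x) = 5
  lim(x→∞) f'(x)/g'(x) = lim(x→∞) (8·x + 1)/(5)
  = ∞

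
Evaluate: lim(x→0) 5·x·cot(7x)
This is a 0·∞ indeterminate form.

Rewrite 0·∞ as a quotient (0/0 or ∞/∞ form), then apply L'Hôpital's rule:
  lim(x→0) 5·x·cot(7x) = 5/7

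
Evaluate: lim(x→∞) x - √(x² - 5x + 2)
This is an ∞-∞ indeterminate form.

Combine fractions or rationalize to convert ∞-∞ to 0/0 form:
  lim(x→∞) x - √(x² - 5x + 2) = 5/2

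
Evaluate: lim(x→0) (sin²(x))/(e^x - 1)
This is a 0/0 indeterminate form.

Apply L'Hôpital's rule: differentiate numerator and denominator separately.
  f(x) = sin(x)^2   ⇒   f'(x) = 2·sin(x)·cos(x)
  g(x) = e^(x) - 1   ⇒   g'(x) = e^(x)
  lim(x→0) f'(x)/g'(x) = lim(x→0) (2·sin(x)·cos(x))/(e^(x))
  = 0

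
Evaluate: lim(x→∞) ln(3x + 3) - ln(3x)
This is an ∞-∞ indeterminate form.

Combine fractions or rationalize to convert ∞-∞ to 0/0 form:
  lim(x→∞) ln(3x + 3) - ln(3x) = 0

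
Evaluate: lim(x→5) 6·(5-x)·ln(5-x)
This is a 0·∞ indeterminate form.

Rewrite 0·∞ as a quotient (0/0 or ∞/∞ form), then apply L'Hôpital's rule:
  lim(x→5) 6·(5-x)·ln(5-x) = 0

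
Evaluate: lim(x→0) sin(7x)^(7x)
This is an exponential indeterminate form.

For exponential indeterminate forms, take the natural log:
  Let L = lim(x→0) sin(7x)^(7x)
  Then ln(L) = lim(x→0) [exponent × ln(base)]
  Evaluate using L'Hôpital or standard limits, then exponentiate.
  L = 1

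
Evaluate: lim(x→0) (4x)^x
This is an exponential indeterminate form.

For exponential indeterminate forms, take the natural log:
  Let L = lim(x→0) (4x)^x
  Then ln(L) = lim(x→0) [exponent × ln(base)]
  Evaluate using L'Hôpital or standard limits, then exponentiate.
  L = 1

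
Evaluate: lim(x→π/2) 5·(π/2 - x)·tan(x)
This is a 0·∞ indeterminate form.

Rewrite 0·∞ as a quotient (0/0 or ∞/∞ form), then apply L'Hôpital's rule:
  lim(x→π/2) 5·(π/2 - x)·tan(x) = 5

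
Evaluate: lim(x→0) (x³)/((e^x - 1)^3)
This is a 0/0 indeterminate form.

Apply L'Hôpital's rule: differentiate numerator and denominator separately.
  f(x) = x^3   ⇒   f'(x) = 3·x^2
  g(x) = (e^(x) - 1)^3   ⇒   g'(x) = 3·(e^(x) - 1)^2·e^(x)
  lim(x→0) f'(x)/g'(x) = lim(x→0) (3·x^2)/(3·(e^(x) - 1)^2·e^(x))
  = 1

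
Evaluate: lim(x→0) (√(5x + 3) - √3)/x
This is a standard limit.

Factor or rationalize the expression:
  lim(x→0) (√(5x + 3) - √3)/x = 5·sqrt(3)/6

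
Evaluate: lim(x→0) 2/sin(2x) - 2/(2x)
This is an ∞-∞ indeterminate form.

Combine fractions or rationalize to convert ∞-∞ to 0/0 form:
  lim(x→0) 2/sin(2x) - 2/(2x) = 0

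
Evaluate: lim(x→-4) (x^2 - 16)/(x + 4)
This is a standard limit.

Factor or rationalize the expression:
  lim(x→-4) (x^2 - 16)/(x + 4) = -8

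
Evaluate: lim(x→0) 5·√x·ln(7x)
This is a 0·∞ indeterminate form.

Rewrite 0·∞ as a quotient (0/0 or ∞/∞ form), then apply L'Hôpital's rule:
  lim(x→0) 5·√x·ln(7x) = 0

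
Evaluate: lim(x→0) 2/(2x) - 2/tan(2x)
This is an ∞-∞ indeterminate form.

Combine fractions or rationalize to convert ∞-∞ to 0/0 form:
  lim(x→0) 2/(2x) - 2/tan(2x) = 0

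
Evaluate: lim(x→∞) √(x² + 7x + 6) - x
This is an ∞-∞ indeterminate form.

Combine fractions or rationalize to convert ∞-∞ to 0/0 form:
  lim(x→∞) √(x² + 7x + 6) - x = 7/2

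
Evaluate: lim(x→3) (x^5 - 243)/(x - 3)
This is a standard limit.

Factor or rationalize the expression:
  lim(x→3) (x^5 - 243)/(x - 3) = 405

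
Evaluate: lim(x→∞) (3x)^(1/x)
This is an exponential indeterminate form.

For exponential indeterminate forms, take the natural log:
  Let L = lim(x→∞) (3x)^(1/x)
  Then ln(L) = lim(x→∞) [exponent × ln(base)]
  Evaluate using L'Hôpital or standard limits, then exponentiate.
  L = 1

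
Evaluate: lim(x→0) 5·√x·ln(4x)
This is a 0·∞ indeterminate form.

Rewrite 0·∞ as a quotient (0/0 or ∞/∞ form), then apply L'Hôpital's rule:
  lim(x→0) 5·√x·ln(4x) = 0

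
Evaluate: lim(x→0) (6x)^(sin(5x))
This is an exponential indeterminate form.

For exponential indeterminate forms, take the natural log:
  Let L = lim(x→0) (6x)^(sin(5x))
  Then ln(L) = lim(x→0) [exponent × ln(base)]
  Evaluate using L'Hôpital or standard limits, then exponentiate.
  L = 1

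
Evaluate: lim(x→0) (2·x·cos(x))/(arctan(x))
This is a 0/0 indeterminate form.

Apply L'Hôpital's rule: differentiate numerator and denominator separately.
  f(x) = 2·x·cos(x)   ⇒   f'(x) = -2·x·sin(x) + 2·cos(x)
  g(x) = atan(x)   ⇒   g'(x) = 1/(x^2 + 1)
  lim(x→0) f'(x)/g'(x) = lim(x→0) (-2·x·sin(x) + 2·cos(x))/(1/(x^2 + 1))
  = 2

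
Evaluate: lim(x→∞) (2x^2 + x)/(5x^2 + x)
This is an ∞/∞ indeterminate form.

Apply L'Hôpital's rule: differentiate numerator and denominator separately.
  f(x) = 2·x^2 + x   ⇒   f'(x) = 4·x + 1
  g(x) = 5·x^2 + x   ⇒   g'(x) = 10·x + 1
  lim(x→∞) f'(x)/g'(x) = lim(x→∞) (4·x + 1)/(10·x + 1)
  = 2/5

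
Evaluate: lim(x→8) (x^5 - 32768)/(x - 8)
This is a standard limit.

Factor or rationalize the expression:
  lim(x→8) (x^5 - 32768)/(x - 8) = 20480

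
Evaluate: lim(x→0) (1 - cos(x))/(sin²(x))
This is a 0/0 indeterminate form.

Apply L'Hôpital's rule: differentiate numerator and denominator separately.
  f(x) = 1 - cos(x)   ⇒   f'(x) = sin(x)
  g(x) = sin(x)^2   ⇒   g'(x) = 2·sin(x)·cos(x)
  lim(x→0) f'(x)/g'(x) = lim(x→0) (sin(x))/(2·sin(x)·cos(x))
  = 1/2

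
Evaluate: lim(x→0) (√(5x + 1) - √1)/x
This is a standard limit.

Factor or rationalize the expression:
  lim(x→0) (√(5x + 1) - √1)/x = 5/2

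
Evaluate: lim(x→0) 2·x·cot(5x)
This is a 0·∞ indeterminate form.

Rewrite 0·∞ as a quotient (0/0 or ∞/∞ form), then apply L'Hôpital's rule:
  lim(x→0) 2·x·cot(5x) = 2/5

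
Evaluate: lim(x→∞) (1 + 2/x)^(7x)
This is an exponential indeterminate form.

For exponential indeterminate forms, take the natural log:
  Let L = lim(x→∞) (1 + 2/x)^(7x)
  Then ln(L) = lim(x→∞) [exponent × ln(base)]
  Evaluate using L'Hôpital or standard limits, then exponentiate.
  L = e^(14)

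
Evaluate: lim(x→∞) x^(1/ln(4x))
This is an exponential indeterminate form.

For exponential indeterminate forms, take the natural log:
  Let L = lim(x→∞) x^(1/ln(4x))
  Then ln(L) = lim(x→∞) [exponent × ln(base)]
  Evaluate using L'Hôpital or standard limits, then exponentiate.
  L = e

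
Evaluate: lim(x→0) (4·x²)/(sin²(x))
This is a 0/0 indeterminate form.

Apply L'Hôpital's rule: differentiate numerator and denominator separately.
  f(x) = 4·x^2   ⇒   f'(x) = 8·x
  g(x) = sin(x)^2   ⇒   g'(x) = 2·sin(x)·cos(x)
  lim(x→0) f'(x)/g'(x) = lim(x→0) (8·x)/(2·sin(x)·cos(x))
  = 4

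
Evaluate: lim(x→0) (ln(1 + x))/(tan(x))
This is a 0/0 indeterminate form.

Apply L'Hôpital's rule: differentiate numerator and denominator separately.
  f(x) = ln(x + 1)   ⇒   f'(x) = 1/(x + 1)
  g(x) = tan(x)   ⇒   g'(x) = tan(x)^2 + 1
  lim(x→0) f'(x)/g'(x) = lim(x→0) (1/(x + 1))/(tan(x)^2 + 1)
  = 1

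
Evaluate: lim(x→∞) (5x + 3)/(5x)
This is an ∞/∞ indeterminate form.

Apply L'Hôpital's rule: differentiate numerator and denominator separately.
  f(x) = 5·x + 3   ⇒   f'(x) = 5
  g(x) = 5·x   ⇒   g'(x) = 5
  lim(x→∞) f'(x)/g'(x) = lim(x→∞) (5)/(5)
  = 1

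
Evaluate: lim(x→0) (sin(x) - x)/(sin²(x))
This is a 0/0 indeterminate form.

Apply L'Hôpital's rule: differentiate numerator and denominator separately.
  f(x) = -x + sin(x)   ⇒   f'(x) = cos(x) - 1
  g(x) = sin(x)^2   ⇒   g'(x) = 2·sin(x)·cos(x)
  lim(x→0) f'(x)/g'(x) = lim(x→0) (cos(x) - 1)/(2·sin(x)·cos(x))
  = 0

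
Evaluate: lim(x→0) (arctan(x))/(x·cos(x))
This is a 0/0 indeterminate form.

Apply L'Hôpital's rule: differentiate numerator and denominator separately.
  f(x) = atan(x)   ⇒   f'(x) = 1/(x^2 + 1)
  g(x) = x·cos(x)   ⇒   g'(x) = -x·sin(x) + cos(x)
  lim(x→0) f'(x)/g'(x) = lim(x→0) (1/(x^2 + 1))/(-x·sin(x) + cos(x))
  = 1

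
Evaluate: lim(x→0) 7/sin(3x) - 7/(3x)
This is an ∞-∞ indeterminate form.

Combine fractions or rationalize to convert ∞-∞ to 0/0 form:
  lim(x→0) 7/sin(3x) - 7/(3x) = 0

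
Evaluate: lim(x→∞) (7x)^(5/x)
This is an exponential indeterminate form.

For exponential indeterminate forms, take the natural log:
  Let L = lim(x→∞) (7x)^(5/x)
  Then ln(L) = lim(x→∞) [exponent × ln(base)]
  Evaluate using L'Hôpital or standard limits, then exponentiate.
  L = 1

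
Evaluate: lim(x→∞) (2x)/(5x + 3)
This is an ∞/∞ indeterminate form.

Apply L'Hôpital's rule: differentiate numerator and denominator separately.
  f(x) = 2·x   ⇒   f'(x) = 2
  g(x) = 5·x + 3   ⇒   g'(x) = 5
  lim(x→∞) f'(x)/g'(x) = lim(x→∞) (2)/(5)
  = 2/5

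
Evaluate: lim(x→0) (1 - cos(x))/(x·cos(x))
This is a 0/0 indeterminate form.

Apply L'Hôpital's rule: differentiate numerator and denominator separately.
  f(x) = 1 - cos(x)   ⇒   f'(x) = sin(x)
  g(x) = x·cos(x)   ⇒   g'(x) = -x·sin(x) + cos(x)
  lim(x→0) f'(x)/g'(x) = lim(x→0) (sin(x))/(-x·sin(x) + cos(x))
  = 0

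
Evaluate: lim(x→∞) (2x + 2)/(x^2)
This is an ∞/∞ indeterminate form.

Apply L'Hôpital's rule: differentiate numerator and denominator separately.
  f(x) = 2·x + 2   ⇒   f'(x) = 2
  g(x) = x^2   ⇒   g'(x) = 2·x
  lim(x→∞) f'(x)/g'(x) = lim(x→∞) (2)/(2·x)
  = 0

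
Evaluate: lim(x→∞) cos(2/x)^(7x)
This is an exponential indeterminate form.

For exponential indeterminate forms, take the natural log:
  Let L = lim(x→∞) cos(2/x)^(7x)
  Then ln(L) = lim(x→∞) [exponent × ln(base)]
  Evaluate using L'Hôpital or standard limits, then exponentiate.
  L = 1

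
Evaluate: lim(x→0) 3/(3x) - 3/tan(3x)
This is an ∞-∞ indeterminate form.

Combine fractions or rationalize to convert ∞-∞ to 0/0 form:
  lim(x→0) 3/(3x) - 3/tan(3x) = 0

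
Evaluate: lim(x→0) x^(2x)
This is an exponential indeterminate form.

For exponential indeterminate forms, take the natural log:
  Let L = lim(x→0) x^(2x)
  Then ln(L) = lim(x→0) [exponent × ln(base)]
  Evaluate using L'Hôpital or standard limits, then exponentiate.
  L = 1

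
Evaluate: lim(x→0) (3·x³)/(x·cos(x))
This is a 0/0 indeterminate form.

Apply L'Hôpital's rule: differentiate numerator and denominator separately.
  f(x) = 3·x^3   ⇒   f'(x) = 9·x^2
  g(x) = x·cos(x)   ⇒   g'(x) = -x·sin(x) + cos(x)
  lim(x→0) f'(x)/g'(x) = lim(x→0) (9·x^2)/(-x·sin(x) + cos(x))
  = 0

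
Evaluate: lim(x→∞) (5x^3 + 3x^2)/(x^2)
This is an ∞/∞ indeterminate form.

Apply L'Hôpital's rule: differentiate numerator and denominator separately.
  f(x) = 5·x^3 + 3·x^2   ⇒   f'(x) = 15·x^2 + 6·x
  g(x) = x^2   ⇒   g'(x) = 2·x
  lim(x→∞) f'(x)/g'(x) = lim(x→∞) (15·x^2 + 6·x)/(2·x)
  = ∞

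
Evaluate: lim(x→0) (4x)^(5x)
This is an exponential indeterminate form.

For exponential indeterminate forms, take the natural log:
  Let L = lim(x→0) (4x)^(5x)
  Then ln(L) = lim(x→0) [exponent × ln(base)]
  Evaluate using L'Hôpital or standard limits, then exponentiate.
  L = 1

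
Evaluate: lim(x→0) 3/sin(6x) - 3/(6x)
This is an ∞-∞ indeterminate form.

Combine fractions or rationalize to convert ∞-∞ to 0/0 form:
  lim(x→0) 3/sin(6x) - 3/(6x) = 0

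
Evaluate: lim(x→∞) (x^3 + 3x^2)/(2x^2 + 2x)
This is an ∞/∞ indeterminate form.

Apply L'Hôpital's rule: differentiate numerator and denominator separately.
  f(x) = x^3 + 3·x^2   ⇒   f'(x) = 3·x^2 + 6·x
  g(x) = 2·x^2 + 2·x   ⇒   g'(x) = 4·x + 2
  lim(x→∞) f'(x)/g'(x) = lim(x→∞) (3·x^2 + 6·x)/(4·x + 2)
  = ∞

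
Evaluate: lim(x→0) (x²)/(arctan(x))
This is a 0/0 indeterminate form.

Apply L'Hôpital's rule: differentiate numerator and denominator separately.
  f(x) = x^2   ⇒   f'(x) = 2·x
  g(x) = atan(x)   ⇒   g'(x) = 1/(x^2 + 1)
  lim(x→0) f'(x)/g'(x) = lim(x→0) (2·x)/(1/(x^2 + 1))
  = 0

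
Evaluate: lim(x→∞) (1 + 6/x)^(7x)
This is an exponential indeterminate form.

For exponential indeterminate forms, take the natural log:
  Let L = lim(x→∞) (1 + 6/x)^(7x)
  Then ln(L) = lim(x→∞) [exponent × ln(base)]
  Evaluate using L'Hôpital or standard limits, then exponentiate.
  L = e^(42)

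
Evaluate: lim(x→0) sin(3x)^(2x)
This is an exponential indeterminate form.

For exponential indeterminate forms, take the natural log:
  Let L = lim(x→0) sin(3x)^(2x)
  Then ln(L) = lim(x→0) [exponent × ln(base)]
  Evaluate using L'Hôpital or standard limits, then exponentiate.
  L = 1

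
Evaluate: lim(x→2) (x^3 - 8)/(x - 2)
This is a standard limit.

Factor or rationalize the expression:
  lim(x→2) (x^3 - 8)/(x - 2) = 12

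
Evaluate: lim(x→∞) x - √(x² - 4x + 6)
This is an ∞-∞ indeterminate form.

Combine fractions or rationalize to convert ∞-∞ to 0/0 form:
  lim(x→∞) x - √(x² - 4x + 6) = 2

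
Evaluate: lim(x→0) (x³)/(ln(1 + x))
This is a 0/0 indeterminate form.

Apply L'Hôpital's rule: differentiate numerator and denominator separately.
  f(x) = x^3   ⇒   f'(x) = 3·x^2
  g(x) = ln(x + 1)   ⇒   g'(x) = 1/(x + 1)
  lim(x→0) f'(x)/g'(x) = lim(x→0) (3·x^2)/(1/(x + 1))
  = 0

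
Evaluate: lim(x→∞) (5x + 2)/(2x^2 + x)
This is an ∞/∞ indeterminate form.

Apply L'Hôpital's rule: differentiate numerator and denominator separately.
  f(x) = 5·x + 2   ⇒   f'(x) = 5
  g(x) = 2·x^2 + x   ⇒   g'(x) = 4·x + 1
  lim(x→∞) f'(x)/g'(x) = lim(x→∞) (5)/(4·x + 1)
  = 0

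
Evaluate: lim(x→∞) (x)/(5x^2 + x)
This is an ∞/∞ indeterminate form.

Apply L'Hôpital's rule: differentiate numerator and denominator separately.
  f(x) = x   ⇒   f'(x) = 1
  g(x) = 5·x^2 + x   ⇒   g'(x) = 10·x + 1
  lim(x→∞) f'(x)/g'(x) = lim(x→∞) (1)/(10·x + 1)
  = 0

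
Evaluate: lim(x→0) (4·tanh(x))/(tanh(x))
This is a 0/0 indeterminate form.

Apply L'Hôpital's rule: differentiate numerator and denominator separately.
  f(x) = 4·tanh(x)   ⇒   f'(x) = 4 - 4·tanh(x)^2
  g(x) = tanh(x)   ⇒   g'(x) = 1 - tanh(x)^2
  lim(x→0) f'(x)/g'(x) = lim(x→0) (4 - 4·tanh(x)^2)/(1 - tanh(x)^2)
  = 4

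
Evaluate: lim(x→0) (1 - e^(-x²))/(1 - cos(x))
This is a 0/0 indeterminate form.

Apply L'Hôpital's rule: differentiate numerator and denominator separately.
  f(x) = 1 - e^(-x^2)   ⇒   f'(x) = 2·x·e^(-x^2)
  g(x) = 1 - cos(x)   ⇒   g'(x) = sin(x)
  lim(x→0) f'(x)/g'(x) = lim(x→0) (2·x·e^(-x^2))/(sin(x))
  = 2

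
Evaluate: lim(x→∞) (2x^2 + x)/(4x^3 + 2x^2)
This is an ∞/∞ indeterminate form.

Apply L'Hôpital's rule: differentiate numerator and denominator separately.
  f(x) = 2·x^2 + x   ⇒   f'(x) = 4·x + 1
  g(x) = 4·x^3 + 2·x^2   ⇒   g'(x) = 12·x^2 + 4·x
  lim(x→∞) f'(x)/g'(x) = lim(x→∞) (4·x + 1)/(12·x^2 + 4·x)
  = 0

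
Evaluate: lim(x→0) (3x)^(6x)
This is an exponential indeterminate form.

For exponential indeterminate forms, take the natural log:
  Let L = lim(x→0) (3x)^(6x)
  Then ln(L) = lim(x→0) [exponent × ln(base)]
  Evaluate using L'Hôpital or standard limits, then exponentiate.
  L = 1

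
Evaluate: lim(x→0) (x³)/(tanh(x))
This is a 0/0 indeterminate form.

Apply L'Hôpital's rule: differentiate numerator and denominator separately.
  f(x) = x^3   ⇒   f'(x) = 3·x^2
  g(x) = tanh(x)   ⇒   g'(x) = 1 - tanh(x)^2
  lim(x→0) f'(x)/g'(x) = lim(x→0) (3·x^2)/(1 - tanh(x)^2)
  = 0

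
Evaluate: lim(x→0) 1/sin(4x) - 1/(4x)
This is an ∞-∞ indeterminate form.

Combine fractions or rationalize to convert ∞-∞ to 0/0 form:
  lim(x→0) 1/sin(4x) - 1/(4x) = 0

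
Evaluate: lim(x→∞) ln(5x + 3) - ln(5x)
This is an ∞-∞ indeterminate form.

Combine fractions or rationalize to convert ∞-∞ to 0/0 form:
  lim(x→∞) ln(5x + 3) - ln(5x) = 0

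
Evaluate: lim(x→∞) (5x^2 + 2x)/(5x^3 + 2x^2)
This is an ∞/∞ indeterminate form.

Apply L'Hôpital's rule: differentiate numerator and denominator separately.
  f(x) = 5·x^2 + 2·x   ⇒   f'(x) = 10·x + 2
  g(x) = 5·x^3 + 2·x^2   ⇒   g'(x) = 15·x^2 + 4·x
  lim(x→∞) f'(x)/g'(x) = lim(x→∞) (10·x + 2)/(15·x^2 + 4·x)
  = 0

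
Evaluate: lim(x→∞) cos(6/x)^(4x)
This is an exponential indeterminate form.

For exponential indeterminate forms, take the natural log:
  Let L = lim(x→∞) cos(6/x)^(4x)
  Then ln(L) = lim(x→∞) [exponent × ln(base)]
  Evaluate using L'Hôpital or standard limits, then exponentiate.
  L = 1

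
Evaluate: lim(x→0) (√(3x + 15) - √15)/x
This is a standard limit.

Factor or rationalize the expression:
  lim(x→0) (√(3x + 15) - √15)/x = sqrt(15)/10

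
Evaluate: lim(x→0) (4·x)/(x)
This is a 0/0 indeterminate form.

Apply L'Hôpital's rule: differentiate numerator and denominator separately.
  f(x) = 4·x   ⇒   f'(x) = 4
  g(x) = x   ⇒   g'(x) = 1
  lim(x→0) f'(x)/g'(x) = lim(x→0) (4)/(1)
  = 4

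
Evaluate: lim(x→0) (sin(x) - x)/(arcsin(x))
This is a 0/0 indeterminate form.

Apply L'Hôpital's rule: differentiate numerator and denominator separately.
  f(x) = -x + sin(x)   ⇒   f'(x) = cos(x) - 1
  g(x) = asin(x)   ⇒   g'(x) = 1/sqrt(1 - x^2)
  lim(x→0) f'(x)/g'(x) = lim(x→0) (cos(x) - 1)/(1/sqrt(1 - x^2))
  = 0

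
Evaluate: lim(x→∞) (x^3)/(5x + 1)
This is an ∞/∞ indeterminate form.

Apply L'Hôpital's rule: differentiate numerator and denominator separately.
  f(x) = x^3   ⇒   f'(x) = 3·x^2
  g(x) = 5·x + 1   ⇒   g'(x) = 5
  lim(x→∞) f'(x)/g'(x) = lim(x→∞) (3·x^2)/(5)
  = ∞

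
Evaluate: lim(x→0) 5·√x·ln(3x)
This is a 0·∞ indeterminate form.

Rewrite 0·∞ as a quotient (0/0 or ∞/∞ form), then apply L'Hôpital's rule:
  lim(x→0) 5·√x·ln(3x) = 0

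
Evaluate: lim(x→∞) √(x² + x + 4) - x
This is an ∞-∞ indeterminate form.

Combine fractions or rationalize to convert ∞-∞ to 0/0 form:
  lim(x→∞) √(x² + x + 4) - x = 1/2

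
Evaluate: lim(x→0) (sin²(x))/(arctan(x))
This is a 0/0 indeterminate form.

Apply L'Hôpital's rule: differentiate numerator and denominator separately.
  f(x) = sin(x)^2   ⇒   f'(x) = 2·sin(x)·cos(x)
  g(x) = atan(x)   ⇒   g'(x) = 1/(x^2 + 1)
  lim(x→0) f'(x)/g'(x) = lim(x→0) (2·sin(x)·cos(x))/(1/(x^2 + 1))
  = 0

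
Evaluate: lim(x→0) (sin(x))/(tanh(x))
This is a 0/0 indeterminate form.

Apply L'Hôpital's rule: differentiate numerator and denominator separately.
  f(x) = sin(x)   ⇒   f'(x) = cos(x)
  g(x) = tanh(x)   ⇒   g'(x) = 1 - tanh(x)^2
  lim(x→0) f'(x)/g'(x) = lim(x→0) (cos(x))/(1 - tanh(x)^2)
  = 1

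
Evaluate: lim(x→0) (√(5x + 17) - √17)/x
This is a standard limit.

Factor or rationalize the expression:
  lim(x→0) (√(5x + 17) - √17)/x = 5·sqrt(17)/34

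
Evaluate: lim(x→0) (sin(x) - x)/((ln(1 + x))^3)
This is a 0/0 indeterminate form.

Apply L'Hôpital's rule: differentiate numerator and denominator separately.
  f(x) = -x + sin(x)   ⇒   f'(x) = cos(x) - 1
  g(x) = ln(x + 1)^3   ⇒   g'(x) = 3·ln(x + 1)^2/(x + 1)
  lim(x→0) f'(x)/g'(x) = lim(x→0) (cos(x) - 1)/(3·ln(x + 1)^2/(x + 1))
  = -1/6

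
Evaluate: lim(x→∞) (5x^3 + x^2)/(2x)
This is an ∞/∞ indeterminate form.

Apply L'Hôpital's rule: differentiate numerator and denominator separately.
  f(x) = 5·x^3 + x^2   ⇒   f'(x) = 15·x^2 + 2·x
  g(x) = 2·x   ⇒   g'(x) = 2
  lim(x→∞) f'(x)/g'(x) = lim(x→∞) (15·x^2 + 2·x)/(2)
  = ∞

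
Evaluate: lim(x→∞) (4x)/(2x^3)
This is an ∞/∞ indeterminate form.

Apply L'Hôpital's rule: differentiate numerator and denominator separately.
  f(x) = 4·x   ⇒   f'(x) = 4
  g(x) = 2·x^3   ⇒   g'(x) = 6·x^2
  lim(x→∞) f'(x)/g'(x) = lim(x→∞) (4)/(6·x^2)
  = 0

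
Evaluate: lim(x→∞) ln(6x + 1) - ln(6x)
This is an ∞-∞ indeterminate form.

Combine fractions or rationalize to convert ∞-∞ to 0/0 form:
  lim(x→∞) ln(6x + 1) - ln(6x) = 0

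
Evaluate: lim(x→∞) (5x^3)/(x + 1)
This is an ∞/∞ indeterminate form.

Apply L'Hôpital's rule: differentiate numerator and denominator separately.
  f(x) = 5·x^3   ⇒   f'(x) = 15·x^2
  g(x) = x + 1   ⇒   g'(x) = 1
  lim(x→∞) f'(x)/g'(x) = lim(x→∞) (15·x^2)/(1)
  = ∞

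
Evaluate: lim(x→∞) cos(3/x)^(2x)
This is an exponential indeterminate form.

For exponential indeterminate forms, take the natural log:
  Let L = lim(x→∞) cos(3/x)^(2x)
  Then ln(L) = lim(x→∞) [exponent × ln(base)]
  Evaluate using L'Hôpital or standard limits, then exponentiate.
  L = 1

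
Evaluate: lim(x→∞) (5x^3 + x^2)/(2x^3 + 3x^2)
This is an ∞/∞ indeterminate form.

Apply L'Hôpital's rule: differentiate numerator and denominator separately.
  f(x) = 5·x^3 + x^2   ⇒   f'(x) = 15·x^2 + 2·x
  g(x) = 2·x^3 + 3·x^2   ⇒   g'(x) = 6·x^2 + 6·x
  lim(x→∞) f'(x)/g'(x) = lim(x→∞) (15·x^2 + 2·x)/(6·x^2 + 6·x)
  = 5/2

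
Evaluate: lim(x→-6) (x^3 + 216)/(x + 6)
This is a standard limit.

Factor or rationalize the expression:
  lim(x→-6) (x^3 + 216)/(x + 6) = 108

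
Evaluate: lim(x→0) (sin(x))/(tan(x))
This is a 0/0 indeterminate form.

Apply L'Hôpital's rule: differentiate numerator and denominator separately.
  f(x) = sin(x)   ⇒   f'(x) = cos(x)
  g(x) = tan(x)   ⇒   g'(x) = tan(x)^2 + 1
  lim(x→0) f'(x)/g'(x) = lim(x→0) (cos(x))/(tan(x)^2 + 1)
  = 1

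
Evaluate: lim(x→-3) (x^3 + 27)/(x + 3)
This is a standard limit.

Factor or rationalize the expression:
  lim(x→-3) (x^3 + 27)/(x + 3) = 27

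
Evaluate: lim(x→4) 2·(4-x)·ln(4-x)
This is a 0·∞ indeterminate form.

Rewrite 0·∞ as a quotient (0/0 or ∞/∞ form), then apply L'Hôpital's rule:
  lim(x→4) 2·(4-x)·ln(4-x) = 0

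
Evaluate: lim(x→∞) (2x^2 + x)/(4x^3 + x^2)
This is an ∞/∞ indeterminate form.

Apply L'Hôpital's rule: differentiate numerator and denominator separately.
  f(x) = 2·x^2 + x   ⇒   f'(x) = 4·x + 1
  g(x) = 4·x^3 + x^2   ⇒   g'(x) = 12·x^2 + 2·x
  lim(x→∞) f'(x)/g'(x) = lim(x→∞) (4·x + 1)/(12·x^2 + 2·x)
  = 0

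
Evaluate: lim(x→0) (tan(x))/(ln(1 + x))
This is a 0/0 indeterminate form.

Apply L'Hôpital's rule: differentiate numerator and denominator separately.
  f(x) = tan(x)   ⇒   f'(x) = tan(x)^2 + 1
  g(x) = ln(x + 1)   ⇒   g'(x) = 1/(x + 1)
  lim(x→0) f'(x)/g'(x) = lim(x→0) (tan(x)^2 + 1)/(1/(x + 1))
  = 1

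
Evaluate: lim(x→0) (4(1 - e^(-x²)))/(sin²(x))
This is a 0/0 indeterminate form.

Apply L'Hôpital's rule: differentiate numerator and denominator separately.
  f(x) = 4 - 4·e^(-x^2)   ⇒   f'(x) = 8·x·e^(-x^2)
  g(x) = sin(x)^2   ⇒   g'(x) = 2·sin(x)·cos(x)
  lim(x→0) f'(x)/g'(x) = lim(x→0) (8·x·e^(-x^2))/(2·sin(x)·cos(x))
  = 4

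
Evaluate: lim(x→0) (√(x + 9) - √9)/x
This is a standard limit.

Factor or rationalize the expression:
  lim(x→0) (√(x + 9) - √9)/x = 1/6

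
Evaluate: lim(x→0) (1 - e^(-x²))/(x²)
This is a 0/0 indeterminate form.

Apply L'Hôpital's rule: differentiate numerator and denominator separately.
  f(x) = 1 - e^(-x^2)   ⇒   f'(x) = 2·x·e^(-x^2)
  g(x) = x^2   ⇒   g'(x) = 2·x
  lim(x→0) f'(x)/g'(x) = lim(x→0) (2·x·e^(-x^2))/(2·x)
  = 1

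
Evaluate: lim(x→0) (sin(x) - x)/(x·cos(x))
This is a 0/0 indeterminate form.

Apply L'Hôpital's rule: differentiate numerator and denominator separately.
  f(x) = -x + sin(x)   ⇒   f'(x) = cos(x) - 1
  g(x) = x·cos(x)   ⇒   g'(x) = -x·sin(x) + cos(x)
  lim(x→0) f'(x)/g'(x) = lim(x→0) (cos(x) - 1)/(-x·sin(x) + cos(x))
  = 0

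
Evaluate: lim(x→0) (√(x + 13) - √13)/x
This is a standard limit.

Factor or rationalize the expression:
  lim(x→0) (√(x + 13) - √13)/x = sqrt(13)/26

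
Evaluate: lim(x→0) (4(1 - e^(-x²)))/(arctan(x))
This is a 0/0 indeterminate form.

Apply L'Hôpital's rule: differentiate numerator and denominator separately.
  f(x) = 4 - 4·e^(-x^2)   ⇒   f'(x) = 8·x·e^(-x^2)
  g(x) = atan(x)   ⇒   g'(x) = 1/(x^2 + 1)
  lim(x→0) f'(x)/g'(x) = lim(x→0) (8·x·e^(-x^2))/(1/(x^2 + 1))
  = 0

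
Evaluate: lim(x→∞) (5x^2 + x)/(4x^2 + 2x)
This is an ∞/∞ indeterminate form.

Apply L'Hôpital's rule: differentiate numerator and denominator separately.
  f(x) = 5·x^2 + x   ⇒   f'(x) = 10·x + 1
  g(x) = 4·x^2 + 2·x   ⇒   g'(x) = 8·x + 2
  lim(x→∞) f'(x)/g'(x) = lim(x→∞) (10·x + 1)/(8·x + 2)
  = 5/4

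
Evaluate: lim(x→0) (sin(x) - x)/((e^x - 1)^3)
This is a 0/0 indeterminate form.

Apply L'Hôpital's rule: differentiate numerator and denominator separately.
  f(x) = -x + sin(x)   ⇒   f'(x) = cos(x) - 1
  g(x) = (e^(x) - 1)^3   ⇒   g'(x) = 3·(e^(x) - 1)^2·e^(x)
  lim(x→0) f'(x)/g'(x) = lim(x→0) (cos(x) - 1)/(3·(e^(x) - 1)^2·e^(x))
  = -1/6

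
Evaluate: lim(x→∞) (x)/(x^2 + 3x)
This is an ∞/∞ indeterminate form.

Apply L'Hôpital's rule: differentiate numerator and denominator separately.
  f(x) = x   ⇒   f'(x) = 1
  g(x) = x^2 + 3·x   ⇒   g'(x) = 2·x + 3
  lim(x→∞) f'(x)/g'(x) = lim(x→∞) (1)/(2·x + 3)
  = 0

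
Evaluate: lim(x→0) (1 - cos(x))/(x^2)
This is a 0/0 indeterminate form.

Apply L'Hôpital's rule: differentiate numerator and denominator separately.
  f(x) = 1 - cos(x)   ⇒   f'(x) = sin(x)
  g(x) = x^2   ⇒   g'(x) = 2·x
  lim(x→0) f'(x)/g'(x) = lim(x→0) (sin(x))/(2·x)
  = 1/2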